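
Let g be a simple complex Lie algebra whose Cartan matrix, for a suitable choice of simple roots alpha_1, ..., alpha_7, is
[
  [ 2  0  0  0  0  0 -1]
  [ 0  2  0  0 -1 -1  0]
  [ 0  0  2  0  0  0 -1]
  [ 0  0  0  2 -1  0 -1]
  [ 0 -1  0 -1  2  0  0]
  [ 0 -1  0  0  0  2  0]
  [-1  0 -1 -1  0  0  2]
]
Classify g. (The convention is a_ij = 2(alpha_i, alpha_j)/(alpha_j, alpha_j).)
The matrix has rank 7 with 2's on the diagonal. Reading the off-diagonal entries as Dynkin edges (a single edge where a_ij = a_ji = -1; a double or triple edge where a_ij * a_ji = 2 or 3), the diagram is a chain of 5 nodes with a fork of two nodes at one end (D_7). One simple-root ordering that puts it in standard form is (alpha_6, alpha_2, alpha_5, alpha_4, alpha_7, alpha_1, alpha_3). So the algebra is type D_7, i.e. so(14).

type D_7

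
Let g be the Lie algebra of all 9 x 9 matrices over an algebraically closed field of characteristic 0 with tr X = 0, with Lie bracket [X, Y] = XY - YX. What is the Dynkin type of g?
A_8

This is sl(9), which has dimension 9^2 - 1 = 80 and rank 9 - 1 = 8 (a Cartan subalgebra is the diagonal traceless matrices). In the classification of classical Lie algebras, the special linear algebra sl(n+1) has type A_n; here n = 8, so the Dynkin diagram is a chain of 8 nodes with single edges (A_8). Hence the type is A_8.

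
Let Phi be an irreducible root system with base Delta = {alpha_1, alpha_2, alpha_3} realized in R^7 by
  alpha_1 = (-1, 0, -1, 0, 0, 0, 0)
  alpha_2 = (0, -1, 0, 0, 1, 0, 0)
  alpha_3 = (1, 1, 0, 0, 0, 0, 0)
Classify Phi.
Compute the Cartan integers a_ij = 2(alpha_i, alpha_j)/(alpha_j, alpha_j); the resulting 3x3 Cartan matrix is
[[2, 0, -1], [0, 2, -1], [-1, -1, 2]].
All simple roots have the same length, so the diagram is simply laced. The associated Dynkin diagram is a chain of 3 nodes with single edges (A_3), so the type is A_3 (the algebra sl(4)).

A_3 (sl(4))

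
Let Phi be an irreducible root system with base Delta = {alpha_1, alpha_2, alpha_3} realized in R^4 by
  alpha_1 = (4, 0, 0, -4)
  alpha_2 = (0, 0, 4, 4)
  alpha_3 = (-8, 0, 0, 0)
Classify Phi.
Compute the Cartan integers a_ij = 2(alpha_i, alpha_j)/(alpha_j, alpha_j); the resulting 3x3 Cartan matrix is
[[2, -1, -1], [-1, 2, 0], [-2, 0, 2]].
The roots have two lengths (squared-length ratio 2:1); the short ones are alpha_{1,2}. The associated Dynkin diagram is a chain of 3 nodes with a double edge at one end; the terminal node there is the unique long simple root (C_3), so the type is C_3 (the algebra sp(6)).

C_3 (sp(6))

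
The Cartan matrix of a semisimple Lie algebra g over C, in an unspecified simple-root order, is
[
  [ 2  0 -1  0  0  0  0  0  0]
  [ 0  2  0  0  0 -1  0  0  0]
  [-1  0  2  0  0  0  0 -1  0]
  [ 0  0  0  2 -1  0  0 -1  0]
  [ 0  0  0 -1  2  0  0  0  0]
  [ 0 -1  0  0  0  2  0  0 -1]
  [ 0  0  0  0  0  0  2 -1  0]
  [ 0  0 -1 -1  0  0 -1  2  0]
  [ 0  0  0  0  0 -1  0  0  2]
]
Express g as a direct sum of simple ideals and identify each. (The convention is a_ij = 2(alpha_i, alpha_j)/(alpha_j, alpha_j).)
The diagram associated to this matrix has two connected components: the simple roots {alpha_2, alpha_6, alpha_9} form a chain of 3 nodes with single edges (A_3), and {alpha_1, alpha_3, alpha_4, alpha_5, alpha_7, alpha_8} form a chain of 5 nodes with one extra node attached to the third node from one end (E_6). A semisimple Lie algebra decomposes uniquely as the direct sum of simple ideals, one per connected component of its Dynkin diagram, so g ≅ A_3 ⊕ E_6 (dimension 15 + 78 = 93).

A3 + E6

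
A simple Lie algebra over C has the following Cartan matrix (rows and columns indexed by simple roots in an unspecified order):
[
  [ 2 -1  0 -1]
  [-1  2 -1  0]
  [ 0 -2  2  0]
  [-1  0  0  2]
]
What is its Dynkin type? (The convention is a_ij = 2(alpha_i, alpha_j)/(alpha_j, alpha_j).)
type C_4

The matrix has rank 4 with 2's on the diagonal. Reading the off-diagonal entries as Dynkin edges (a single edge where a_ij = a_ji = -1; a double or triple edge where a_ij * a_ji = 2 or 3), the diagram is a chain of 4 nodes with a double edge at one end; the terminal node there is the unique long simple root (C_4). One simple-root ordering that puts it in standard form is (alpha_4, alpha_1, alpha_2, alpha_3). So the algebra is type C_4, i.e. sp(8).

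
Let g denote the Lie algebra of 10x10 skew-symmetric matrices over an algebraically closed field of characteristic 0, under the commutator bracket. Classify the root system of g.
This is so(10) with 10 even, which has dimension 10(10-1)/2 = 45 and rank 10/2 = 5. In the classification of classical Lie algebras, the orthogonal algebra so(2n) in an even number of variables has type D_n; here n = 5, so the Dynkin diagram is a chain of 3 nodes with a fork of two nodes at one end (D_5). Hence the type is D_5.

type D_5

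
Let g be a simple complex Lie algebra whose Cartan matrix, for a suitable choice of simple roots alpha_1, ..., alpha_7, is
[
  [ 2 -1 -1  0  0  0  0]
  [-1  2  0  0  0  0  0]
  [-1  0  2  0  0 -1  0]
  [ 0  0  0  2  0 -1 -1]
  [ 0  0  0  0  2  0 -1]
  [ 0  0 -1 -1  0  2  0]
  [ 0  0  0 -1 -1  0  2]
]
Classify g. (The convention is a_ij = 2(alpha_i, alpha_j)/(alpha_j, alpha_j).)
A_7 (sl(8))

The matrix has rank 7 with 2's on the diagonal. Reading the off-diagonal entries as Dynkin edges (a single edge where a_ij = a_ji = -1; a double or triple edge where a_ij * a_ji = 2 or 3), the diagram is a chain of 7 nodes with single edges (A_7). One simple-root ordering that puts it in standard form is (alpha_5, alpha_7, alpha_4, alpha_6, alpha_3, alpha_1, alpha_2). So the algebra is type A_7, i.e. sl(8).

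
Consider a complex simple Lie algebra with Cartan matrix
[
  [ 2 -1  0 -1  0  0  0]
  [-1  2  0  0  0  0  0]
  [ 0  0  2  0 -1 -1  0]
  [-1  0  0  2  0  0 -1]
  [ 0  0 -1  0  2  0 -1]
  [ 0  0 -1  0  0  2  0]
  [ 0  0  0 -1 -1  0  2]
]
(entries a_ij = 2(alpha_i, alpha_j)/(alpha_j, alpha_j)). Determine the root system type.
type A_7

The matrix has rank 7 with 2's on the diagonal. Reading the off-diagonal entries as Dynkin edges (a single edge where a_ij = a_ji = -1; a double or triple edge where a_ij * a_ji = 2 or 3), the diagram is a chain of 7 nodes with single edges (A_7). One simple-root ordering that puts it in standard form is (alpha_6, alpha_3, alpha_5, alpha_7, alpha_4, alpha_1, alpha_2). So the algebra is type A_7, i.e. sl(8).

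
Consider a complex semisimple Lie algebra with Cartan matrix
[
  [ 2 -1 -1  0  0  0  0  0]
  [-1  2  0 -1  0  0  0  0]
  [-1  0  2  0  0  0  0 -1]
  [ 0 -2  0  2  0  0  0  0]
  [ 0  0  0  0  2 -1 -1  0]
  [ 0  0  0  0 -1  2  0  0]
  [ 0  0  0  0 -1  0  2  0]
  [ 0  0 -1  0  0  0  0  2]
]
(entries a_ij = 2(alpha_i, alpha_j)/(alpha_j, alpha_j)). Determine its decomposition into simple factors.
A_3 ⊕ C_5

The diagram associated to this matrix has two connected components: the simple roots {alpha_5, alpha_6, alpha_7} form a chain of 3 nodes with single edges (A_3), and {alpha_1, alpha_2, alpha_3, alpha_4, alpha_8} form a chain of 5 nodes with a double edge at one end; the terminal node there is the unique long simple root (C_5). A semisimple Lie algebra decomposes uniquely as the direct sum of simple ideals, one per connected component of its Dynkin diagram, so g ≅ A_3 ⊕ C_5 (dimension 15 + 55 = 70).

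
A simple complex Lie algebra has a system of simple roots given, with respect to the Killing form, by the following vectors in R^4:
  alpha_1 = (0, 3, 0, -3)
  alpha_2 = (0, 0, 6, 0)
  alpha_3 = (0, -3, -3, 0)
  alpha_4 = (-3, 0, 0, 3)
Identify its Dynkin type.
type C_4

Compute the Cartan integers a_ij = 2(alpha_i, alpha_j)/(alpha_j, alpha_j); the resulting 4x4 Cartan matrix is
[[2, 0, -1, -1], [0, 2, -2, 0], [-1, -1, 2, 0], [-1, 0, 0, 2]].
The roots have two lengths (squared-length ratio 2:1); the short ones are alpha_{1,3,4}. The associated Dynkin diagram is a chain of 4 nodes with a double edge at one end; the terminal node there is the unique long simple root (C_4), so the type is C_4 (the algebra sp(8)).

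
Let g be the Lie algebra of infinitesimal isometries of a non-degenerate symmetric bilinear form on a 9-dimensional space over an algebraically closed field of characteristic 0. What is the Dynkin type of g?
B_4 (so(9))

This is so(9) with 9 odd, which has dimension 9(9-1)/2 = 36 and rank (9-1)/2 = 4. In the classification of classical Lie algebras, the orthogonal algebra so(2n+1) in an odd number of variables has type B_n; here n = 4, so the Dynkin diagram is a chain of 4 nodes with a double edge at one end; the terminal node there is the unique short simple root (B_4). Hence the type is B_4.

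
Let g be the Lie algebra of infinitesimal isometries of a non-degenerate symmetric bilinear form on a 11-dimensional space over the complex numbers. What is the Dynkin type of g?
This is so(11) with 11 odd, which has dimension 11(11-1)/2 = 55 and rank (11-1)/2 = 5. In the classification of classical Lie algebras, the orthogonal algebra so(2n+1) in an odd number of variables has type B_n; here n = 5, so the Dynkin diagram is a chain of 5 nodes with a double edge at one end; the terminal node there is the unique short simple root (B_5). Hence the type is B_5.

B_5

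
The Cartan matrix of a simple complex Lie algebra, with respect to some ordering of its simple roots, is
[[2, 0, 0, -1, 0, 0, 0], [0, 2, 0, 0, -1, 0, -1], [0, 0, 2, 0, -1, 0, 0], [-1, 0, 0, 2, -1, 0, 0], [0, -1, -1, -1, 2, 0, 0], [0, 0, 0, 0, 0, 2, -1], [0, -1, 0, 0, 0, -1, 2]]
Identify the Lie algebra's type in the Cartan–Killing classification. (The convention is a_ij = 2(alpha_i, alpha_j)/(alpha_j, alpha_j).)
The matrix has rank 7 with 2's on the diagonal. Reading the off-diagonal entries as Dynkin edges (a single edge where a_ij = a_ji = -1; a double or triple edge where a_ij * a_ji = 2 or 3), the diagram is a chain of 6 nodes with one extra node attached to the third node from one end (E_7). One simple-root ordering that puts it in standard form is (alpha_1, alpha_3, alpha_4, alpha_5, alpha_2, alpha_7, alpha_6). So the algebra is type E_7.

E_7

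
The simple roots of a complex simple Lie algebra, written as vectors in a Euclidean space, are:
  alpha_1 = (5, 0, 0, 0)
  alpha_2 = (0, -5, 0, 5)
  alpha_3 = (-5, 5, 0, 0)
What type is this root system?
Compute the Cartan integers a_ij = 2(alpha_i, alpha_j)/(alpha_j, alpha_j); the resulting 3x3 Cartan matrix is
[[2, 0, -1], [0, 2, -1], [-2, -1, 2]].
The roots have two lengths (squared-length ratio 2:1); the short ones are alpha_{1}. The associated Dynkin diagram is a chain of 3 nodes with a double edge at one end; the terminal node there is the unique short simple root (B_3), so the type is B_3 (the algebra so(7)).

type B_3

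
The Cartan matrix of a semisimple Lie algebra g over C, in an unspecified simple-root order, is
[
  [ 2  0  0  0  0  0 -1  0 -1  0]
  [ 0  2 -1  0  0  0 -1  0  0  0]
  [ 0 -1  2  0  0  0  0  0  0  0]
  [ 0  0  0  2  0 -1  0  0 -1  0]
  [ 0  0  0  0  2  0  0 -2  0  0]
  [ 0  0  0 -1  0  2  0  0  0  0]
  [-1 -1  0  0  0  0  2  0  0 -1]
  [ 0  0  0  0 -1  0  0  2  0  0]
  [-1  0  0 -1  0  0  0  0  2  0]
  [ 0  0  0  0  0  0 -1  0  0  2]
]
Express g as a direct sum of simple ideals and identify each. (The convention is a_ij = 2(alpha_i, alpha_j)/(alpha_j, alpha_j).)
B_2 ⊕ E_8

The diagram associated to this matrix has two connected components: the simple roots {alpha_5, alpha_8} form a chain of 2 nodes with a double edge at one end; the terminal node there is the unique short simple root (B_2), and {alpha_1, alpha_2, alpha_3, alpha_4, alpha_6, alpha_7, alpha_9, alpha_10} form a chain of 7 nodes with one extra node attached to the third node from one end (E_8). A semisimple Lie algebra decomposes uniquely as the direct sum of simple ideals, one per connected component of its Dynkin diagram, so g ≅ B_2 ⊕ E_8 (dimension 10 + 248 = 258).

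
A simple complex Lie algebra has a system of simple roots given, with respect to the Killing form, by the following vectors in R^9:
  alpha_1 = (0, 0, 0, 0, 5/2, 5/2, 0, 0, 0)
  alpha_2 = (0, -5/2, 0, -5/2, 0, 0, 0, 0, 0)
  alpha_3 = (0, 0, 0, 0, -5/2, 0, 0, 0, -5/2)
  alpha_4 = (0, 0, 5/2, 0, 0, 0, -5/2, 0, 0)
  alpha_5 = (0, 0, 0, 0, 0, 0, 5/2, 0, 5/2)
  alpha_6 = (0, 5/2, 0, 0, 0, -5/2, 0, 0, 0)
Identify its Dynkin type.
Compute the Cartan integers a_ij = 2(alpha_i, alpha_j)/(alpha_j, alpha_j); the resulting 6x6 Cartan matrix is
[[2, 0, -1, 0, 0, -1], [0, 2, 0, 0, 0, -1], [-1, 0, 2, 0, -1, 0], [0, 0, 0, 2, -1, 0], [0, 0, -1, -1, 2, 0], [-1, -1, 0, 0, 0, 2]].
All simple roots have the same length, so the diagram is simply laced. The associated Dynkin diagram is a chain of 6 nodes with single edges (A_6), so the type is A_6 (the algebra sl(7)).

A_6 (sl(7))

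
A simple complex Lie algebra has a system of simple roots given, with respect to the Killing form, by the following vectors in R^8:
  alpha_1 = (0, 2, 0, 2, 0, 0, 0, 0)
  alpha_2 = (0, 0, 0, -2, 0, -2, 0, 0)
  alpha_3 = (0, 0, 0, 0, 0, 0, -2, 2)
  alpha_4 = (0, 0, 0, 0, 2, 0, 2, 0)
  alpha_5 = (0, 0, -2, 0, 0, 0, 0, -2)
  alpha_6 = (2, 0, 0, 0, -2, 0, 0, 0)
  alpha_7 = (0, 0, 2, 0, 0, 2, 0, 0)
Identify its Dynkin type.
Compute the Cartan integers a_ij = 2(alpha_i, alpha_j)/(alpha_j, alpha_j); the resulting 7x7 Cartan matrix is
[[2, -1, 0, 0, 0, 0, 0], [-1, 2, 0, 0, 0, 0, -1], [0, 0, 2, -1, -1, 0, 0], [0, 0, -1, 2, 0, -1, 0], [0, 0, -1, 0, 2, 0, -1], [0, 0, 0, -1, 0, 2, 0], [0, -1, 0, 0, -1, 0, 2]].
All simple roots have the same length, so the diagram is simply laced. The associated Dynkin diagram is a chain of 7 nodes with single edges (A_7), so the type is A_7 (the algebra sl(8)).

A7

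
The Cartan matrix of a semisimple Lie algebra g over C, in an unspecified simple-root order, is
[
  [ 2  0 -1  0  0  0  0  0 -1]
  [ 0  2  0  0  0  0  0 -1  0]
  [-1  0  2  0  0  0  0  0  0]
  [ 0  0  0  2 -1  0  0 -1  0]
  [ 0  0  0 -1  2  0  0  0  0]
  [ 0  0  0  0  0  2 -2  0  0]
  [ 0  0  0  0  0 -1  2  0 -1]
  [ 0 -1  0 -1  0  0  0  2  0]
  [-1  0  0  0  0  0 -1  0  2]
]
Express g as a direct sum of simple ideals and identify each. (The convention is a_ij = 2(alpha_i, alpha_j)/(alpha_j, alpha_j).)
The diagram associated to this matrix has two connected components: the simple roots {alpha_2, alpha_4, alpha_5, alpha_8} form a chain of 4 nodes with single edges (A_4), and {alpha_1, alpha_3, alpha_6, alpha_7, alpha_9} form a chain of 5 nodes with a double edge at one end; the terminal node there is the unique long simple root (C_5). A semisimple Lie algebra decomposes uniquely as the direct sum of simple ideals, one per connected component of its Dynkin diagram, so g ≅ A_4 ⊕ C_5 (dimension 24 + 55 = 79).

A_4 (sl(5)) + C_5 (sp(10))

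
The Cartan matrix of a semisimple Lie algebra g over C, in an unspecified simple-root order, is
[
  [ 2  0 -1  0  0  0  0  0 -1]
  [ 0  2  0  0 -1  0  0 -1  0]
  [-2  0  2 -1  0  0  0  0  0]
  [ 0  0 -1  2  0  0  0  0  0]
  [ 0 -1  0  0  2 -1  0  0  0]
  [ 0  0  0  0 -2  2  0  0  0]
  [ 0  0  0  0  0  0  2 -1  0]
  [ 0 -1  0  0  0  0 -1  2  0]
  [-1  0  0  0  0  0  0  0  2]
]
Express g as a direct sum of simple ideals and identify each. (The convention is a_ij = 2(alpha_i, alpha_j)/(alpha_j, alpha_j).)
The diagram associated to this matrix has two connected components: the simple roots {alpha_2, alpha_5, alpha_6, alpha_7, alpha_8} form a chain of 5 nodes with a double edge at one end; the terminal node there is the unique long simple root (C_5), and {alpha_1, alpha_3, alpha_4, alpha_9} form a chain of 4 nodes with a double edge between the middle two (F_4). A semisimple Lie algebra decomposes uniquely as the direct sum of simple ideals, one per connected component of its Dynkin diagram, so g ≅ C_5 ⊕ F_4 (dimension 55 + 52 = 107).

C_5 + F_4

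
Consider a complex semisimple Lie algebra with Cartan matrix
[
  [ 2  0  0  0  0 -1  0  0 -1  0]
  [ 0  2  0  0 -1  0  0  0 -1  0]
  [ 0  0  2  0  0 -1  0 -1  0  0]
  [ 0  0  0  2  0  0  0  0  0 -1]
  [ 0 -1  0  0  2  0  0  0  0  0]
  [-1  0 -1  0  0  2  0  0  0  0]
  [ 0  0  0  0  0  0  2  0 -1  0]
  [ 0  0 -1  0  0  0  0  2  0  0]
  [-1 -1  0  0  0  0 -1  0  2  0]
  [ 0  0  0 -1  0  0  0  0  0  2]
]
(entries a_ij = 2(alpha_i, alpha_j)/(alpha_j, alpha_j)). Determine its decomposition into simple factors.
A2 + E8

The diagram associated to this matrix has two connected components: the simple roots {alpha_4, alpha_10} form a chain of 2 nodes with single edges (A_2), and {alpha_1, alpha_2, alpha_3, alpha_5, alpha_6, alpha_7, alpha_8, alpha_9} form a chain of 7 nodes with one extra node attached to the third node from one end (E_8). A semisimple Lie algebra decomposes uniquely as the direct sum of simple ideals, one per connected component of its Dynkin diagram, so g ≅ A_2 ⊕ E_8 (dimension 8 + 248 = 256).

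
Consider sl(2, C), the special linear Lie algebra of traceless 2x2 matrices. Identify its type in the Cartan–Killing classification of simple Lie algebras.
This is sl(2), which has dimension 2^2 - 1 = 3 and rank 2 - 1 = 1 (a Cartan subalgebra is the diagonal traceless matrices). In the classification of classical Lie algebras, the special linear algebra sl(n+1) has type A_n; here n = 1, so the Dynkin diagram is a chain of 1 nodes with single edges (A_1). Hence the type is A_1.

A_1 (sl(2))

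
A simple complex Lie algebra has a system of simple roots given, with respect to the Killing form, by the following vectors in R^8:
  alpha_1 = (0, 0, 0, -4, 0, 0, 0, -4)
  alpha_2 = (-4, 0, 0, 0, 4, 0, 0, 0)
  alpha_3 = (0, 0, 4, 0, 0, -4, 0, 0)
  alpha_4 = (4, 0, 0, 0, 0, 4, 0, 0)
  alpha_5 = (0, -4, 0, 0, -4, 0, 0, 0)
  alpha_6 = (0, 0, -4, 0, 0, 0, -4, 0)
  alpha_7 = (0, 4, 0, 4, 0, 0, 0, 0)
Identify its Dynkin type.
Compute the Cartan integers a_ij = 2(alpha_i, alpha_j)/(alpha_j, alpha_j); the resulting 7x7 Cartan matrix is
[[2, 0, 0, 0, 0, 0, -1], [0, 2, 0, -1, -1, 0, 0], [0, 0, 2, -1, 0, -1, 0], [0, -1, -1, 2, 0, 0, 0], [0, -1, 0, 0, 2, 0, -1], [0, 0, -1, 0, 0, 2, 0], [-1, 0, 0, 0, -1, 0, 2]].
All simple roots have the same length, so the diagram is simply laced. The associated Dynkin diagram is a chain of 7 nodes with single edges (A_7), so the type is A_7 (the algebra sl(8)).

A_7 (sl(8))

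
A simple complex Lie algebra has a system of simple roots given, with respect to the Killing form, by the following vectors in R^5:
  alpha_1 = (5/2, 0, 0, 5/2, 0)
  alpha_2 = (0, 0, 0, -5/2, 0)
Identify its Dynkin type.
Compute the Cartan integers a_ij = 2(alpha_i, alpha_j)/(alpha_j, alpha_j); the resulting 2x2 Cartan matrix is
[[2, -2], [-1, 2]].
The roots have two lengths (squared-length ratio 2:1); the short ones are alpha_{2}. The associated Dynkin diagram is a chain of 2 nodes with a double edge at one end; the terminal node there is the unique short simple root (B_2), so the type is B_2 (the algebra so(5)).

B_2 (so(5))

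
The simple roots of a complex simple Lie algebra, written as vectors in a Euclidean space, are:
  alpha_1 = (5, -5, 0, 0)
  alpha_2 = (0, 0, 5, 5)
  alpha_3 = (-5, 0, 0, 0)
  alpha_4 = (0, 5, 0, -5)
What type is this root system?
type B_4

Compute the Cartan integers a_ij = 2(alpha_i, alpha_j)/(alpha_j, alpha_j); the resulting 4x4 Cartan matrix is
[[2, 0, -2, -1], [0, 2, 0, -1], [-1, 0, 2, 0], [-1, -1, 0, 2]].
The roots have two lengths (squared-length ratio 2:1); the short ones are alpha_{3}. The associated Dynkin diagram is a chain of 4 nodes with a double edge at one end; the terminal node there is the unique short simple root (B_4), so the type is B_4 (the algebra so(9)).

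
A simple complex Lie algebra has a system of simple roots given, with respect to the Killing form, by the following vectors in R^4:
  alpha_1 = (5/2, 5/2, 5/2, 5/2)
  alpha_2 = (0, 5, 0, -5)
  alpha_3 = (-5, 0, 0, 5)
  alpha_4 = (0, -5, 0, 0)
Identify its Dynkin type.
F4

Compute the Cartan integers a_ij = 2(alpha_i, alpha_j)/(alpha_j, alpha_j); the resulting 4x4 Cartan matrix is
[[2, 0, 0, -1], [0, 2, -1, -2], [0, -1, 2, 0], [-1, -1, 0, 2]].
The roots have two lengths (squared-length ratio 2:1); the short ones are alpha_{1,4}. The associated Dynkin diagram is a chain of 4 nodes with a double edge between the middle two (F_4), so the type is F_4.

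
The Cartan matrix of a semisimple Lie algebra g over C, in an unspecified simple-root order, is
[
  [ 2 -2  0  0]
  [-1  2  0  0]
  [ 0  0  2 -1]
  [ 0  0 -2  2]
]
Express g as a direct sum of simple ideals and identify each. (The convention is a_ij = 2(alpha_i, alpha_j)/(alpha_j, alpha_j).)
B_2 ⊕ B_2

The diagram associated to this matrix has two connected components: the simple roots {alpha_3, alpha_4} form a chain of 2 nodes with a double edge at one end; the terminal node there is the unique short simple root (B_2), and {alpha_1, alpha_2} form a chain of 2 nodes with a double edge at one end; the terminal node there is the unique short simple root (B_2). A semisimple Lie algebra decomposes uniquely as the direct sum of simple ideals, one per connected component of its Dynkin diagram, so g ≅ B_2 ⊕ B_2 (dimension 10 + 10 = 20).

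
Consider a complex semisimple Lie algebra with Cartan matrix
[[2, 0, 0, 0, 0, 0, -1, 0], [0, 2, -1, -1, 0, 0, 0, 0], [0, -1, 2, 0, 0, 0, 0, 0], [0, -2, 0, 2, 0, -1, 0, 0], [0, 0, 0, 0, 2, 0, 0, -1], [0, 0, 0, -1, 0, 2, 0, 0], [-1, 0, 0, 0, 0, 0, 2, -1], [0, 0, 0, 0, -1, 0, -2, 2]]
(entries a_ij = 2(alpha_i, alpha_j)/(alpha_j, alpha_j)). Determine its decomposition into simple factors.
type F_4 ⊕ type F_4

The diagram associated to this matrix has two connected components: the simple roots {alpha_2, alpha_3, alpha_4, alpha_6} form a chain of 4 nodes with a double edge between the middle two (F_4), and {alpha_1, alpha_5, alpha_7, alpha_8} form a chain of 4 nodes with a double edge between the middle two (F_4). A semisimple Lie algebra decomposes uniquely as the direct sum of simple ideals, one per connected component of its Dynkin diagram, so g ≅ F_4 ⊕ F_4 (dimension 52 + 52 = 104).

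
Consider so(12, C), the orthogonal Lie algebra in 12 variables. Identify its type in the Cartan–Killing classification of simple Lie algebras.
This is so(12) with 12 even, which has dimension 12(12-1)/2 = 66 and rank 12/2 = 6. In the classification of classical Lie algebras, the orthogonal algebra so(2n) in an even number of variables has type D_n; here n = 6, so the Dynkin diagram is a chain of 4 nodes with a fork of two nodes at one end (D_6). Hence the type is D_6.

D6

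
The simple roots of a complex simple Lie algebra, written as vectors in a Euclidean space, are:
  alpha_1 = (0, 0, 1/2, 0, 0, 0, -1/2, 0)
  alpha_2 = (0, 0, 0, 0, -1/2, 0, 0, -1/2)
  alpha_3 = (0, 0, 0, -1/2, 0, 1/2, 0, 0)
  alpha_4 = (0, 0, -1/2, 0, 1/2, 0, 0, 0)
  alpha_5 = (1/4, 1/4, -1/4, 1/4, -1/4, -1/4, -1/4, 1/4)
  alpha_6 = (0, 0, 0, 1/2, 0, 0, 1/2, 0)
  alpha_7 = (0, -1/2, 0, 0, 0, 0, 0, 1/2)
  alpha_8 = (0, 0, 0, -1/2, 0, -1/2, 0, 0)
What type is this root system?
E_8

Compute the Cartan integers a_ij = 2(alpha_i, alpha_j)/(alpha_j, alpha_j); the resulting 8x8 Cartan matrix is
[[2, 0, 0, -1, 0, -1, 0, 0], [0, 2, 0, -1, 0, 0, -1, 0], [0, 0, 2, 0, -1, -1, 0, 0], [-1, -1, 0, 2, 0, 0, 0, 0], [0, 0, -1, 0, 2, 0, 0, 0], [-1, 0, -1, 0, 0, 2, 0, -1], [0, -1, 0, 0, 0, 0, 2, 0], [0, 0, 0, 0, 0, -1, 0, 2]].
All simple roots have the same length, so the diagram is simply laced. The associated Dynkin diagram is a chain of 7 nodes with one extra node attached to the third node from one end (E_8), so the type is E_8.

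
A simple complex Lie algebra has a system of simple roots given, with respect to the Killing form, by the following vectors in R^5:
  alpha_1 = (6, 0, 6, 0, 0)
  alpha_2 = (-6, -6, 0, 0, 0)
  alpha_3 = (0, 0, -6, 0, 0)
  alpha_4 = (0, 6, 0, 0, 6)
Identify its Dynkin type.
B_4 (so(9))

Compute the Cartan integers a_ij = 2(alpha_i, alpha_j)/(alpha_j, alpha_j); the resulting 4x4 Cartan matrix is
[[2, -1, -2, 0], [-1, 2, 0, -1], [-1, 0, 2, 0], [0, -1, 0, 2]].
The roots have two lengths (squared-length ratio 2:1); the short ones are alpha_{3}. The associated Dynkin diagram is a chain of 4 nodes with a double edge at one end; the terminal node there is the unique short simple root (B_4), so the type is B_4 (the algebra so(9)).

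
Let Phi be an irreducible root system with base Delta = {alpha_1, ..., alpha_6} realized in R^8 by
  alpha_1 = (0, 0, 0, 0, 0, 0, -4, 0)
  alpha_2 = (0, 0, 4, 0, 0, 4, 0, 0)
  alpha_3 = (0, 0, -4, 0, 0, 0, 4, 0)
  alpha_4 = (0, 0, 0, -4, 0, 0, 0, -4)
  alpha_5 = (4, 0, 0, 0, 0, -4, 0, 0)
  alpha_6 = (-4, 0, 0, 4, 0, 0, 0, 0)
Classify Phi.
Compute the Cartan integers a_ij = 2(alpha_i, alpha_j)/(alpha_j, alpha_j); the resulting 6x6 Cartan matrix is
[[2, 0, -1, 0, 0, 0], [0, 2, -1, 0, -1, 0], [-2, -1, 2, 0, 0, 0], [0, 0, 0, 2, 0, -1], [0, -1, 0, 0, 2, -1], [0, 0, 0, -1, -1, 2]].
The roots have two lengths (squared-length ratio 2:1); the short ones are alpha_{1}. The associated Dynkin diagram is a chain of 6 nodes with a double edge at one end; the terminal node there is the unique short simple root (B_6), so the type is B_6 (the algebra so(13)).

B_6 (so(13))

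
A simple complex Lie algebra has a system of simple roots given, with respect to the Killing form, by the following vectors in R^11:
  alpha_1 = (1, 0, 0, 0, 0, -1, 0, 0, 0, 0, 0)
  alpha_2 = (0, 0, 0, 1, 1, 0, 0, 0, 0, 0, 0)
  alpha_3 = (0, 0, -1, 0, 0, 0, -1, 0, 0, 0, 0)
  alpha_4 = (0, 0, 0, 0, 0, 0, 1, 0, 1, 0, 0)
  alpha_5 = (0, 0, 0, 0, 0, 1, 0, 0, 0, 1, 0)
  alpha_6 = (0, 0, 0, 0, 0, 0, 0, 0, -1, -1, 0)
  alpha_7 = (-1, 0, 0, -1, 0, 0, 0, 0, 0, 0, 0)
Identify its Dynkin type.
Compute the Cartan integers a_ij = 2(alpha_i, alpha_j)/(alpha_j, alpha_j); the resulting 7x7 Cartan matrix is
[[2, 0, 0, 0, -1, 0, -1], [0, 2, 0, 0, 0, 0, -1], [0, 0, 2, -1, 0, 0, 0], [0, 0, -1, 2, 0, -1, 0], [-1, 0, 0, 0, 2, -1, 0], [0, 0, 0, -1, -1, 2, 0], [-1, -1, 0, 0, 0, 0, 2]].
All simple roots have the same length, so the diagram is simply laced. The associated Dynkin diagram is a chain of 7 nodes with single edges (A_7), so the type is A_7 (the algebra sl(8)).

A_7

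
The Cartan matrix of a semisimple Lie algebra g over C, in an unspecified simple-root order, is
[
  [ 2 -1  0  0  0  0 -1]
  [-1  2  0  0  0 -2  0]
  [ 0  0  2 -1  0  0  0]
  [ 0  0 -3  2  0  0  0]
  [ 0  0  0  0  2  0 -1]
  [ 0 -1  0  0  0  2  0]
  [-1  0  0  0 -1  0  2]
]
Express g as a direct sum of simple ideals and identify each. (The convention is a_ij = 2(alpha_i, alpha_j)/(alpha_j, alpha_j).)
The diagram associated to this matrix has two connected components: the simple roots {alpha_1, alpha_2, alpha_5, alpha_6, alpha_7} form a chain of 5 nodes with a double edge at one end; the terminal node there is the unique short simple root (B_5), and {alpha_3, alpha_4} form two nodes joined by a triple edge (G_2). A semisimple Lie algebra decomposes uniquely as the direct sum of simple ideals, one per connected component of its Dynkin diagram, so g ≅ B_5 ⊕ G_2 (dimension 55 + 14 = 69).

B_5 (so(11)) + G_2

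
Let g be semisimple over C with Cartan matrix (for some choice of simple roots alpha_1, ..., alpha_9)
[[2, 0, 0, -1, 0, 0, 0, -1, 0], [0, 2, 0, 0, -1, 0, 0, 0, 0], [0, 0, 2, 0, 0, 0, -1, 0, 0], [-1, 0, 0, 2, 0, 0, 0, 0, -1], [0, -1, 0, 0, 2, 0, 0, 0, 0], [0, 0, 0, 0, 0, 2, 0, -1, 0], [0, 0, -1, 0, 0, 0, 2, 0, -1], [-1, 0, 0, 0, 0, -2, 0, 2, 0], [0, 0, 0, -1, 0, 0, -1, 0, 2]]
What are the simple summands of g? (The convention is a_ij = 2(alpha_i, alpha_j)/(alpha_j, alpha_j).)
A_2 ⊕ B_7

The diagram associated to this matrix has two connected components: the simple roots {alpha_2, alpha_5} form a chain of 2 nodes with single edges (A_2), and {alpha_1, alpha_3, alpha_4, alpha_6, alpha_7, alpha_8, alpha_9} form a chain of 7 nodes with a double edge at one end; the terminal node there is the unique short simple root (B_7). A semisimple Lie algebra decomposes uniquely as the direct sum of simple ideals, one per connected component of its Dynkin diagram, so g ≅ A_2 ⊕ B_7 (dimension 8 + 105 = 113).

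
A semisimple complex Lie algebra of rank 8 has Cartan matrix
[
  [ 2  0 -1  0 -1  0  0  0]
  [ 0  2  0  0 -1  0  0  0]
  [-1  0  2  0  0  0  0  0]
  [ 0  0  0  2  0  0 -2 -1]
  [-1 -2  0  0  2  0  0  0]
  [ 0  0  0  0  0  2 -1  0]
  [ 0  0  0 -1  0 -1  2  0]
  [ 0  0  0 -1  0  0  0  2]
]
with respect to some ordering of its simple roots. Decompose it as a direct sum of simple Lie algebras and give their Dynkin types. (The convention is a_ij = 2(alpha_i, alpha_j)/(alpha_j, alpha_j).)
The diagram associated to this matrix has two connected components: the simple roots {alpha_1, alpha_2, alpha_3, alpha_5} form a chain of 4 nodes with a double edge at one end; the terminal node there is the unique short simple root (B_4), and {alpha_4, alpha_6, alpha_7, alpha_8} form a chain of 4 nodes with a double edge between the middle two (F_4). A semisimple Lie algebra decomposes uniquely as the direct sum of simple ideals, one per connected component of its Dynkin diagram, so g ≅ B_4 ⊕ F_4 (dimension 36 + 52 = 88).

B4 + F4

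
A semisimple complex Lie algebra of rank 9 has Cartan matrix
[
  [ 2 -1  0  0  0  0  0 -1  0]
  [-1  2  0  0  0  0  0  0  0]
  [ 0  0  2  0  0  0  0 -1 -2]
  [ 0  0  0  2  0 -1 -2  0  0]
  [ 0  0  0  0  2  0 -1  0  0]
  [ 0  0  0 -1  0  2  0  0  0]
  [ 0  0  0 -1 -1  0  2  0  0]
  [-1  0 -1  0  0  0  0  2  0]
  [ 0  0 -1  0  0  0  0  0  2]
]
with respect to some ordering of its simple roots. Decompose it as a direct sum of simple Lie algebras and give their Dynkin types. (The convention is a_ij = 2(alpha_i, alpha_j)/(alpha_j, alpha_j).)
B_5 (so(11)) + F_4

The diagram associated to this matrix has two connected components: the simple roots {alpha_1, alpha_2, alpha_3, alpha_8, alpha_9} form a chain of 5 nodes with a double edge at one end; the terminal node there is the unique short simple root (B_5), and {alpha_4, alpha_5, alpha_6, alpha_7} form a chain of 4 nodes with a double edge between the middle two (F_4). A semisimple Lie algebra decomposes uniquely as the direct sum of simple ideals, one per connected component of its Dynkin diagram, so g ≅ B_5 ⊕ F_4 (dimension 55 + 52 = 107).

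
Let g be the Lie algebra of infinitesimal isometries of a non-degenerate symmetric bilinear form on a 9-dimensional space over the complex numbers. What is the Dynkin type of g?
B_4

This is so(9) with 9 odd, which has dimension 9(9-1)/2 = 36 and rank (9-1)/2 = 4. In the classification of classical Lie algebras, the orthogonal algebra so(2n+1) in an odd number of variables has type B_n; here n = 4, so the Dynkin diagram is a chain of 4 nodes with a double edge at one end; the terminal node there is the unique short simple root (B_4). Hence the type is B_4.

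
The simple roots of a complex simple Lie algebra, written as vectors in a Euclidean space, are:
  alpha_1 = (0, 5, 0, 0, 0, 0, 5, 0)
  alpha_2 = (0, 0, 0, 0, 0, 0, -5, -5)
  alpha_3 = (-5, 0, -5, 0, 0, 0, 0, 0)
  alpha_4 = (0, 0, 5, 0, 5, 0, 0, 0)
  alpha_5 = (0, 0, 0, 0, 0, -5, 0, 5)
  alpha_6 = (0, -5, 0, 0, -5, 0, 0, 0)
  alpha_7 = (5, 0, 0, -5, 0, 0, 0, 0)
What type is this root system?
A7

Compute the Cartan integers a_ij = 2(alpha_i, alpha_j)/(alpha_j, alpha_j); the resulting 7x7 Cartan matrix is
[[2, -1, 0, 0, 0, -1, 0], [-1, 2, 0, 0, -1, 0, 0], [0, 0, 2, -1, 0, 0, -1], [0, 0, -1, 2, 0, -1, 0], [0, -1, 0, 0, 2, 0, 0], [-1, 0, 0, -1, 0, 2, 0], [0, 0, -1, 0, 0, 0, 2]].
All simple roots have the same length, so the diagram is simply laced. The associated Dynkin diagram is a chain of 7 nodes with single edges (A_7), so the type is A_7 (the algebra sl(8)).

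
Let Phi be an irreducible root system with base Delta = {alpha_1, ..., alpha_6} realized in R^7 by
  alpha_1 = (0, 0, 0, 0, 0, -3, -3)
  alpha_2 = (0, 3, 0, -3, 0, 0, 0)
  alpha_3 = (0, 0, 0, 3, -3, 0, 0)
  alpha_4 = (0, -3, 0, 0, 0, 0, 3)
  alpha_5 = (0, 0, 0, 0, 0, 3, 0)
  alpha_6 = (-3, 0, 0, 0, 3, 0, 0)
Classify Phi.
Compute the Cartan integers a_ij = 2(alpha_i, alpha_j)/(alpha_j, alpha_j); the resulting 6x6 Cartan matrix is
[[2, 0, 0, -1, -2, 0], [0, 2, -1, -1, 0, 0], [0, -1, 2, 0, 0, -1], [-1, -1, 0, 2, 0, 0], [-1, 0, 0, 0, 2, 0], [0, 0, -1, 0, 0, 2]].
The roots have two lengths (squared-length ratio 2:1); the short ones are alpha_{5}. The associated Dynkin diagram is a chain of 6 nodes with a double edge at one end; the terminal node there is the unique short simple root (B_6), so the type is B_6 (the algebra so(13)).

B_6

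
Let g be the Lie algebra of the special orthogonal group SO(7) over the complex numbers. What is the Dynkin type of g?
B3

This is so(7) with 7 odd, which has dimension 7(7-1)/2 = 21 and rank (7-1)/2 = 3. In the classification of classical Lie algebras, the orthogonal algebra so(2n+1) in an odd number of variables has type B_n; here n = 3, so the Dynkin diagram is a chain of 3 nodes with a double edge at one end; the terminal node there is the unique short simple root (B_3). Hence the type is B_3.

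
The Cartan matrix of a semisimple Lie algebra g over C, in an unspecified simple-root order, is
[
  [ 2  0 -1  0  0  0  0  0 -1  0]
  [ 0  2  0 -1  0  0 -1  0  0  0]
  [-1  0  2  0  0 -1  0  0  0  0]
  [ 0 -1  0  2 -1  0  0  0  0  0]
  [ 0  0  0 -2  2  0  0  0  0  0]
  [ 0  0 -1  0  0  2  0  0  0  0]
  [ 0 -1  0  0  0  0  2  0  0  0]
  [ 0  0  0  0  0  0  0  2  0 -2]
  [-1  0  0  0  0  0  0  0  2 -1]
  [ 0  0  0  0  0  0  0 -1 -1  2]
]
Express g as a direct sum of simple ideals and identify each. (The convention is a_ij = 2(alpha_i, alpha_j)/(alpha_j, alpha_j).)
The diagram associated to this matrix has two connected components: the simple roots {alpha_2, alpha_4, alpha_5, alpha_7} form a chain of 4 nodes with a double edge at one end; the terminal node there is the unique long simple root (C_4), and {alpha_1, alpha_3, alpha_6, alpha_8, alpha_9, alpha_10} form a chain of 6 nodes with a double edge at one end; the terminal node there is the unique long simple root (C_6). A semisimple Lie algebra decomposes uniquely as the direct sum of simple ideals, one per connected component of its Dynkin diagram, so g ≅ C_4 ⊕ C_6 (dimension 36 + 78 = 114).

C_4 ⊕ C_6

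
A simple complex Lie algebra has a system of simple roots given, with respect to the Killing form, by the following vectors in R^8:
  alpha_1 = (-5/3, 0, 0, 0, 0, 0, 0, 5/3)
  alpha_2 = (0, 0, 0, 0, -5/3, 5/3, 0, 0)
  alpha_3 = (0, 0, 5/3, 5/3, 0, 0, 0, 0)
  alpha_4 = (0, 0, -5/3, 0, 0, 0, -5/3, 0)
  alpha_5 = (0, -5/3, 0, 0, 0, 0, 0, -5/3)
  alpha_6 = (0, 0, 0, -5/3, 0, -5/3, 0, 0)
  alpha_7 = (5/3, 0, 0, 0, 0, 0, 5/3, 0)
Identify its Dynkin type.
Compute the Cartan integers a_ij = 2(alpha_i, alpha_j)/(alpha_j, alpha_j); the resulting 7x7 Cartan matrix is
[[2, 0, 0, 0, -1, 0, -1], [0, 2, 0, 0, 0, -1, 0], [0, 0, 2, -1, 0, -1, 0], [0, 0, -1, 2, 0, 0, -1], [-1, 0, 0, 0, 2, 0, 0], [0, -1, -1, 0, 0, 2, 0], [-1, 0, 0, -1, 0, 0, 2]].
All simple roots have the same length, so the diagram is simply laced. The associated Dynkin diagram is a chain of 7 nodes with single edges (A_7), so the type is A_7 (the algebra sl(8)).

type A_7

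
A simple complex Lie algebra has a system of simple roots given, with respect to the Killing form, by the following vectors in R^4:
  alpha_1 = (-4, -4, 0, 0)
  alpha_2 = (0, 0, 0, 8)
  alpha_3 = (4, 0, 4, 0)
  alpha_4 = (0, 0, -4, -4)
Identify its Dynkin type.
Compute the Cartan integers a_ij = 2(alpha_i, alpha_j)/(alpha_j, alpha_j); the resulting 4x4 Cartan matrix is
[[2, 0, -1, 0], [0, 2, 0, -2], [-1, 0, 2, -1], [0, -1, -1, 2]].
The roots have two lengths (squared-length ratio 2:1); the short ones are alpha_{1,3,4}. The associated Dynkin diagram is a chain of 4 nodes with a double edge at one end; the terminal node there is the unique long simple root (C_4), so the type is C_4 (the algebra sp(8)).

type C_4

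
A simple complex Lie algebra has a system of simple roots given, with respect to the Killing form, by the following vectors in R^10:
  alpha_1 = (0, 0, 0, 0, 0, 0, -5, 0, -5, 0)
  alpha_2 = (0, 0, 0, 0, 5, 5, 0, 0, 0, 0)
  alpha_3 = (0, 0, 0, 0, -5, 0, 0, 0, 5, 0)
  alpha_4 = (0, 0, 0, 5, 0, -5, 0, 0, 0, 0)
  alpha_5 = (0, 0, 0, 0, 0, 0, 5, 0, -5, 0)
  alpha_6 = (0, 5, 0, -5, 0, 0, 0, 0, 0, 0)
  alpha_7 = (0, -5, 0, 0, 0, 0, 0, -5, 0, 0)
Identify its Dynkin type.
Compute the Cartan integers a_ij = 2(alpha_i, alpha_j)/(alpha_j, alpha_j); the resulting 7x7 Cartan matrix is
[[2, 0, -1, 0, 0, 0, 0], [0, 2, -1, -1, 0, 0, 0], [-1, -1, 2, 0, -1, 0, 0], [0, -1, 0, 2, 0, -1, 0], [0, 0, -1, 0, 2, 0, 0], [0, 0, 0, -1, 0, 2, -1], [0, 0, 0, 0, 0, -1, 2]].
All simple roots have the same length, so the diagram is simply laced. The associated Dynkin diagram is a chain of 5 nodes with a fork of two nodes at one end (D_7), so the type is D_7 (the algebra so(14)).

D_7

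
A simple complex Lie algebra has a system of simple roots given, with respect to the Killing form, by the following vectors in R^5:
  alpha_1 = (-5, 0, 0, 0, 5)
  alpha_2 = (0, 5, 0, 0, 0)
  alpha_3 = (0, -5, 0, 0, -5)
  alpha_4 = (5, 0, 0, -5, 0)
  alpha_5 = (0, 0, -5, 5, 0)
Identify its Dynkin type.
B_5 (so(11))

Compute the Cartan integers a_ij = 2(alpha_i, alpha_j)/(alpha_j, alpha_j); the resulting 5x5 Cartan matrix is
[[2, 0, -1, -1, 0], [0, 2, -1, 0, 0], [-1, -2, 2, 0, 0], [-1, 0, 0, 2, -1], [0, 0, 0, -1, 2]].
The roots have two lengths (squared-length ratio 2:1); the short ones are alpha_{2}. The associated Dynkin diagram is a chain of 5 nodes with a double edge at one end; the terminal node there is the unique short simple root (B_5), so the type is B_5 (the algebra so(11)).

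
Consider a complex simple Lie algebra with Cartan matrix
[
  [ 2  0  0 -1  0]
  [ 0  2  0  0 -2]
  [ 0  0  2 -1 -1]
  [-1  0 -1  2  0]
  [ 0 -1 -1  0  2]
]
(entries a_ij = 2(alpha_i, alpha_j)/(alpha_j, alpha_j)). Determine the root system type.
The matrix has rank 5 with 2's on the diagonal. Reading the off-diagonal entries as Dynkin edges (a single edge where a_ij = a_ji = -1; a double or triple edge where a_ij * a_ji = 2 or 3), the diagram is a chain of 5 nodes with a double edge at one end; the terminal node there is the unique long simple root (C_5). One simple-root ordering that puts it in standard form is (alpha_1, alpha_4, alpha_3, alpha_5, alpha_2). So the algebra is type C_5, i.e. sp(10).

type C_5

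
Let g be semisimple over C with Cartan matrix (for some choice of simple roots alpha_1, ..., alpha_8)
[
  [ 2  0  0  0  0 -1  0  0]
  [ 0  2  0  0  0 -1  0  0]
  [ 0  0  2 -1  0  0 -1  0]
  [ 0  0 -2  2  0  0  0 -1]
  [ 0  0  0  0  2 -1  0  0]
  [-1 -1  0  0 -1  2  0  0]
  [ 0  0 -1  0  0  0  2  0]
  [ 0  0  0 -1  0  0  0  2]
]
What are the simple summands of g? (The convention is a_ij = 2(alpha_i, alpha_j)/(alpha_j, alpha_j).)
D_4 (so(8)) + F_4

The diagram associated to this matrix has two connected components: the simple roots {alpha_1, alpha_2, alpha_5, alpha_6} form a chain of 2 nodes with a fork of two nodes at one end (D_4), and {alpha_3, alpha_4, alpha_7, alpha_8} form a chain of 4 nodes with a double edge between the middle two (F_4). A semisimple Lie algebra decomposes uniquely as the direct sum of simple ideals, one per connected component of its Dynkin diagram, so g ≅ D_4 ⊕ F_4 (dimension 28 + 52 = 80).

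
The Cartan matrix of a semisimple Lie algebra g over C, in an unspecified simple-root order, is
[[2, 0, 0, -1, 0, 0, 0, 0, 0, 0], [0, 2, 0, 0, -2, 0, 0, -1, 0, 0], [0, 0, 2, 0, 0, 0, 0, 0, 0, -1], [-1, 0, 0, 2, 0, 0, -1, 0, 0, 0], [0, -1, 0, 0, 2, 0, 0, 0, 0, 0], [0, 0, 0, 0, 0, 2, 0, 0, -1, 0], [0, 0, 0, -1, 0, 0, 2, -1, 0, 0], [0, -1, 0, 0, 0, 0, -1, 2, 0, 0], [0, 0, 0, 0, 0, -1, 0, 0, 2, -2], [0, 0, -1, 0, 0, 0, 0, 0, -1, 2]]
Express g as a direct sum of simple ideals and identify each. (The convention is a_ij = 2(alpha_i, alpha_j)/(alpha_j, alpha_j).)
The diagram associated to this matrix has two connected components: the simple roots {alpha_1, alpha_2, alpha_4, alpha_5, alpha_7, alpha_8} form a chain of 6 nodes with a double edge at one end; the terminal node there is the unique short simple root (B_6), and {alpha_3, alpha_6, alpha_9, alpha_10} form a chain of 4 nodes with a double edge between the middle two (F_4). A semisimple Lie algebra decomposes uniquely as the direct sum of simple ideals, one per connected component of its Dynkin diagram, so g ≅ B_6 ⊕ F_4 (dimension 78 + 52 = 130).

type B_6 + type F_4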